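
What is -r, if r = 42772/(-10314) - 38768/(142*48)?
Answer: 7201949/732294 ≈ 9.8348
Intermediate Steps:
r = -7201949/732294 (r = 42772*(-1/10314) - 38768/6816 = -21386/5157 - 38768*1/6816 = -21386/5157 - 2423/426 = -7201949/732294 ≈ -9.8348)
-r = -1*(-7201949/732294) = 7201949/732294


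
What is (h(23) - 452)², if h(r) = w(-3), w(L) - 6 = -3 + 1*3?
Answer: 198916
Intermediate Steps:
w(L) = 6 (w(L) = 6 + (-3 + 1*3) = 6 + (-3 + 3) = 6 + 0 = 6)
h(r) = 6
(h(23) - 452)² = (6 - 452)² = (-446)² = 198916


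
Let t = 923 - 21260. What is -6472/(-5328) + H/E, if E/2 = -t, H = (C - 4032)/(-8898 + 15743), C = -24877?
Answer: 507246154/417620295 ≈ 1.2146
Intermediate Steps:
t = -20337
H = -28909/6845 (H = (-24877 - 4032)/(-8898 + 15743) = -28909/6845 ≈ -4.2234)
E = 40674 (E = 2*(-1*(-20337)) = 2*20337 = 40674)
-6472/(-5328) + H/E = -6472/(-5328) - 28909/6845/40674 = -6472*(-1/5328) - 28909/6845*1/40674 = 809/666 - 28909/278413530 = 507246154/417620295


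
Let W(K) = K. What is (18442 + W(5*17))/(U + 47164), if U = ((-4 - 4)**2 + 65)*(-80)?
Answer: 18527/36844 ≈ 0.50285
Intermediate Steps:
U = -10320 (U = ((-8)**2 + 65)*(-80) = (64 + 65)*(-80) = 129*(-80) = -10320)
(18442 + W(5*17))/(U + 47164) = (18442 + 5*17)/(-10320 + 47164) = (18442 + 85)/36844 = 18527*(1/36844) = 18527/36844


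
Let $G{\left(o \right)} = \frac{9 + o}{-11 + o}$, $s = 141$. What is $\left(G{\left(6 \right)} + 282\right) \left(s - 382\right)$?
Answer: $-67239$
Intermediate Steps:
$G{\left(o \right)} = \frac{9 + o}{-11 + o}$
$\left(G{\left(6 \right)} + 282\right) \left(s - 382\right) = \left(\frac{9 + 6}{-11 + 6} + 282\right) \left(141 - 382\right) = \left(\frac{1}{-5} \cdot 15 + 282\right) \left(-241\right) = \left(\left(- \frac{1}{5}\right) 15 + 282\right) \left(-241\right) = \left(-3 + 282\right) \left(-241\right) = 279 \left(-241\right) = -67239$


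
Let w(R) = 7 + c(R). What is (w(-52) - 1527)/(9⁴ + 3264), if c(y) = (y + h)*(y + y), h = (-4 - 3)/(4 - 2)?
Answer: 4252/9825 ≈ 0.43277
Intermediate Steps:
h = -7/2 ≈ -3.5000
c(y) = 2*y*(-7/2 + y) (c(y) = (y - 7/2)*(y + y) = (-7/2 + y)*(2*y) = 2*y*(-7/2 + y))
w(R) = 7 + R*(-7 + 2*R)
(w(-52) - 1527)/(9⁴ + 3264) = ((7 - 52*(-7 + 2*(-52))) - 1527)/(9⁴ + 3264) = ((7 - 52*(-7 - 104)) - 1527)/(6561 + 3264) = ((7 - 52*(-111)) - 1527)/9825 = ((7 + 5772) - 1527)*(1/9825) = (5779 - 1527)*(1/9825) = 4252*(1/9825) = 4252/9825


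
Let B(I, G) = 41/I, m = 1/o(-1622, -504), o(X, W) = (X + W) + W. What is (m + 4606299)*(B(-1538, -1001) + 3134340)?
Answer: 58399658891034404351/4044940 ≈ 1.4438e+13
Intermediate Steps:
o(X, W) = X + 2*W (o(X, W) = (W + X) + W = X + 2*W)
m = -1/2630 (m = 1/(-1622 + 2*(-504)) = 1/(-1622 - 1008) = 1/(-2630) = -1/2630 ≈ -0.00038023)
(m + 4606299)*(B(-1538, -1001) + 3134340) = (-1/2630 + 4606299)*(41/(-1538) + 3134340) = 12114566369*(41*(-1/1538) + 3134340)/2630 = 12114566369*(-41/1538 + 3134340)/2630 = (12114566369/2630)*(4820614879/1538) = 58399658891034404351/4044940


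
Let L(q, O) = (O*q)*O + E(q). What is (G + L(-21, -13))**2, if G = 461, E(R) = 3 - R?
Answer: 9388096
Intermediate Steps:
L(q, O) = 3 - q + q*O**2 (L(q, O) = (O*q)*O + (3 - q) = q*O**2 + (3 - q) = 3 - q + q*O**2)
(G + L(-21, -13))**2 = (461 + (3 - 1*(-21) - 21*(-13)**2))**2 = (461 + (3 + 21 - 21*169))**2 = (461 + (3 + 21 - 3549))**2 = (461 - 3525)**2 = (-3064)**2 = 9388096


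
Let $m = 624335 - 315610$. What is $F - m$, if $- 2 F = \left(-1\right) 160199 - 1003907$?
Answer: $273328$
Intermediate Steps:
$F = 582053$ ($F = - \frac{\left(-1\right) 160199 - 1003907}{2} = - \frac{-160199 - 1003907}{2} = \left(- \frac{1}{2}\right) \left(-1164106\right) = 582053$)
$m = 308725$ ($m = 624335 - 315610 = 308725$)
$F - m = 582053 - 308725 = 273328$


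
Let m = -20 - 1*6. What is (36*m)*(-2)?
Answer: 1872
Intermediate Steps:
m = -26 (m = -20 - 6 = -26)
(36*m)*(-2) = (36*(-26))*(-2) = -936*(-2) = 1872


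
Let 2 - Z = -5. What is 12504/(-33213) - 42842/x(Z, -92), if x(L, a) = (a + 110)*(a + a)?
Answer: 230249683/18333576 ≈ 12.559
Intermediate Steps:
Z = 7 (Z = 2 - 1*(-5) = 2 + 5 = 7)
x(L, a) = 2*a*(110 + a) (x(L, a) = (110 + a)*(2*a) = 2*a*(110 + a))
12504/(-33213) - 42842/x(Z, -92) = 12504/(-33213) - 42842*(-1/(184*(110 - 92))) = 12504*(-1/33213) - 42842/(2*(-92)*18) = -4168/11071 - 42842/(-3312) = -4168/11071 - 42842*(-1/3312) = -4168/11071 + 21421/1656 = 230249683/18333576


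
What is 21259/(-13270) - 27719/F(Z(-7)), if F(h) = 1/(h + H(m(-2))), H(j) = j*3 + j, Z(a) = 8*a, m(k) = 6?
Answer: 11770574901/13270 ≈ 8.8701e+5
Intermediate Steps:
H(j) = 4*j (H(j) = 3*j + j = 4*j)
F(h) = 1/(24 + h) (F(h) = 1/(h + 4*6) = 1/(h + 24) = 1/(24 + h))
21259/(-13270) - 27719/F(Z(-7)) = 21259/(-13270) - 27719/(1/(24 + 8*(-7))) = 21259*(-1/13270) - 27719/(1/(24 - 56)) = -21259/13270 - 27719/(1/(-32)) = -21259/13270 - 27719/(-1/32) = -21259/13270 - 27719*(-32) = -21259/13270 + 887008 = 11770574901/13270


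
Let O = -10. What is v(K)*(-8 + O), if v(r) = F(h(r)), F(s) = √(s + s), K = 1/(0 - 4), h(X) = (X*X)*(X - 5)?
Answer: -9*I*√42/4 ≈ -14.582*I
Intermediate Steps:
h(X) = X²*(-5 + X)
K = -¼ (K = 1/(-4) = -¼ ≈ -0.25000)
F(s) = √2*√s (F(s) = √(2*s) = √2*√s)
v(r) = √2*√(r²*(-5 + r))
v(K)*(-8 + O) = (√2*√((-¼)²*(-5 - ¼)))*(-8 - 10) = (√2*√((1/16)*(-21/4)))*(-18) = (√2*√(-21/64))*(-18) = (√2*(I*√21/8))*(-18) = (I*√42/8)*(-18) = -9*I*√42/4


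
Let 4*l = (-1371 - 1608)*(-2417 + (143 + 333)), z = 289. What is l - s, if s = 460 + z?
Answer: 5779243/4 ≈ 1.4448e+6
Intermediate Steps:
l = 5782239/4 (l = ((-1371 - 1608)*(-2417 + (143 + 333)))/4 = (-2979*(-2417 + 476))/4 = (-2979*(-1941))/4 = (¼)*5782239 = 5782239/4 ≈ 1.4456e+6)
s = 749 (s = 460 + 289 = 749)
l - s = 5782239/4 - 1*749 = 5782239/4 - 749 = 5779243/4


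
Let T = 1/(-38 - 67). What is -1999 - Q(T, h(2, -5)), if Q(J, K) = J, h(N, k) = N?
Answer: -209894/105 ≈ -1999.0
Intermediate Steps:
T = -1/105 (T = 1/(-105) = -1/105 ≈ -0.0095238)
-1999 - Q(T, h(2, -5)) = -1999 - 1*(-1/105) = -1999 + 1/105 = -209894/105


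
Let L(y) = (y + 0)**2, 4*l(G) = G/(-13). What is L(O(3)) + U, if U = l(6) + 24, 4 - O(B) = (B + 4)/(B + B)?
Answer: 14935/468 ≈ 31.912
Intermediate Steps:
l(G) = -G/52 (l(G) = (G/(-13))/4 = (G*(-1/13))/4 = (-G/13)/4 = -G/52)
O(B) = 4 - (4 + B)/(2*B) (O(B) = 4 - (B + 4)/(B + B) = 4 - (4 + B)/(2*B))
U = 621/26 (U = -1/52*6 + 24 = -3/26 + 24 = 621/26 ≈ 23.885)
L(y) = y**2
L(O(3)) + U = (7/2 - 2/3)**2 + 621/26 = (17/6)**2 + 621/26 = 289/36 + 621/26 = 14935/468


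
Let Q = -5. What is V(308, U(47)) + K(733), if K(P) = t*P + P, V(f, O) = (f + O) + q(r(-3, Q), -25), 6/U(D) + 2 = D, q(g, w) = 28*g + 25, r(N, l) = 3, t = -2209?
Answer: -24270703/15 ≈ -1.6180e+6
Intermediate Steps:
q(g, w) = 25 + 28*g
U(D) = 6/(-2 + D)
V(f, O) = 109 + O + f (V(f, O) = (f + O) + (25 + 28*3) = (O + f) + (25 + 84) = (O + f) + 109 = 109 + O + f)
K(P) = -2208*P (K(P) = -2209*P + P = -2208*P)
V(308, U(47)) + K(733) = (109 + 6/(-2 + 47) + 308) - 2208*733 = (109 + 6/45 + 308) - 1618464 = (109 + 6*(1/45) + 308) - 1618464 = (109 + 2/15 + 308) - 1618464 = 6257/15 - 1618464 = -24270703/15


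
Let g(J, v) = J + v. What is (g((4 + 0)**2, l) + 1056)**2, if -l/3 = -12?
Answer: 1227664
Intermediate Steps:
l = 36 (l = -3*(-12) = 36)
(g((4 + 0)**2, l) + 1056)**2 = (((4 + 0)**2 + 36) + 1056)**2 = ((4**2 + 36) + 1056)**2 = ((16 + 36) + 1056)**2 = (52 + 1056)**2 = 1108**2 = 1227664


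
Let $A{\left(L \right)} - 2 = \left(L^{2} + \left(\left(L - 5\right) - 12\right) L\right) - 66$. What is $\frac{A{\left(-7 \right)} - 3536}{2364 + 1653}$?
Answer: $- \frac{3383}{4017} \approx -0.84217$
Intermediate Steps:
$A{\left(L \right)} = -64 + L^{2} + L \left(-17 + L\right)$ ($A{\left(L \right)} = 2 - \left(66 - L^{2} - \left(\left(L - 5\right) - 12\right) L\right) = 2 - \left(66 - L^{2} - \left(\left(-5 + L\right) - 12\right) L\right) = 2 - \left(66 - L^{2} - \left(-17 + L\right) L\right) = 2 - \left(66 - L^{2} - L \left(-17 + L\right)\right) = 2 + \left(-66 + L^{2} + L \left(-17 + L\right)\right) = -64 + L^{2} + L \left(-17 + L\right)$)
$\frac{A{\left(-7 \right)} - 3536}{2364 + 1653} = \frac{\left(-64 - -119 + 2 \left(-7\right)^{2}\right) - 3536}{2364 + 1653} = \frac{\left(-64 + 119 + 2 \cdot 49\right) - 3536}{4017} = \left(\left(-64 + 119 + 98\right) - 3536\right) \frac{1}{4017} = \left(153 - 3536\right) \frac{1}{4017} = \left(-3383\right) \frac{1}{4017} = - \frac{3383}{4017}$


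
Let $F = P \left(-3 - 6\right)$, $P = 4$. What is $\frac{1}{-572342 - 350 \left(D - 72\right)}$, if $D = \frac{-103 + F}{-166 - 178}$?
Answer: $- \frac{172}{94132749} \approx -1.8272 \cdot 10^{-6}$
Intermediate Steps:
$F = -36$ ($F = 4 \left(-3 - 6\right) = 4 \left(-9\right) = -36$)
$D = \frac{139}{344}$ ($D = \frac{-103 - 36}{-166 - 178} = - \frac{139}{-344} = \left(-139\right) \left(- \frac{1}{344}\right) = \frac{139}{344} \approx 0.40407$)
$\frac{1}{-572342 - 350 \left(D - 72\right)} = \frac{1}{-572342 - 350 \left(\frac{139}{344} - 72\right)} = \frac{1}{-572342 - 350 \left(- \frac{24629}{344}\right)} = \frac{1}{-572342 - - \frac{4310075}{172}} = \frac{1}{-572342 + \frac{4310075}{172}} = \frac{1}{- \frac{94132749}{172}} = - \frac{172}{94132749}$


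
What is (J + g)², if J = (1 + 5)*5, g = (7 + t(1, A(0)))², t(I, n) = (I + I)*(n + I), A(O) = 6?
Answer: 221841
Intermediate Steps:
t(I, n) = 2*I*(I + n) (t(I, n) = (2*I)*(I + n) = 2*I*(I + n))
g = 441 (g = (7 + 2*1*(1 + 6))² = (7 + 2*1*7)² = (7 + 14)² = 21² = 441)
J = 30 (J = 6*5 = 30)
(J + g)² = (30 + 441)² = 471² = 221841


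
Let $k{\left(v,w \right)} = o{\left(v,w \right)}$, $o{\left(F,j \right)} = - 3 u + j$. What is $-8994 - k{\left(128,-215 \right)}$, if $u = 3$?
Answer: $-8770$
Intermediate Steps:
$o{\left(F,j \right)} = -9 + j$ ($o{\left(F,j \right)} = \left(-3\right) 3 + j = -9 + j$)
$k{\left(v,w \right)} = -9 + w$
$-8994 - k{\left(128,-215 \right)} = -8994 - \left(-9 - 215\right) = -8994 - -224 = -8994 + 224 = -8770$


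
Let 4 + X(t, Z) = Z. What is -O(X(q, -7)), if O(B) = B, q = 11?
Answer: 11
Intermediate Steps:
X(t, Z) = -4 + Z
-O(X(q, -7)) = -(-4 - 7) = -1*(-11) = 11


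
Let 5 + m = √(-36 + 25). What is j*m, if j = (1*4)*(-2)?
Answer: 40 - 8*I*√11 ≈ 40.0 - 26.533*I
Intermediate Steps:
m = -5 + I*√11 (m = -5 + √(-36 + 25) = -5 + √(-11) = -5 + I*√11 ≈ -5.0 + 3.3166*I)
j = -8 (j = 4*(-2) = -8)
j*m = -8*(-5 + I*√11) = 40 - 8*I*√11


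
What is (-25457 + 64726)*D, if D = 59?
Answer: 2316871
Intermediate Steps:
(-25457 + 64726)*D = (-25457 + 64726)*59 = 39269*59 = 2316871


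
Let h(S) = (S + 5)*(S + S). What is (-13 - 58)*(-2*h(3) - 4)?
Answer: 7100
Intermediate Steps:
h(S) = 2*S*(5 + S) (h(S) = (5 + S)*(2*S) = 2*S*(5 + S))
(-13 - 58)*(-2*h(3) - 4) = (-13 - 58)*(-4*3*(5 + 3) - 4) = -71*(-4*3*8 - 4) = -71*(-2*48 - 4) = -71*(-96 - 4) = -71*(-100) = 7100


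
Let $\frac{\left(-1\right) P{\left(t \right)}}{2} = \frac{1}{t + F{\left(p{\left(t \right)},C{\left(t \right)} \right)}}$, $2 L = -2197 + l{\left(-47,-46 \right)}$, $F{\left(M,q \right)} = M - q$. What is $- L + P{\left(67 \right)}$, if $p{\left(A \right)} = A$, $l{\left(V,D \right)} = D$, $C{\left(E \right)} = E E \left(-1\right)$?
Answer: $\frac{10369385}{9246} \approx 1121.5$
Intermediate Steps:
$C{\left(E \right)} = - E^{2}$ ($C{\left(E \right)} = E^{2} \left(-1\right) = - E^{2}$)
$L = - \frac{2243}{2}$ ($L = \frac{-2197 - 46}{2} = \frac{1}{2} \left(-2243\right) = - \frac{2243}{2} \approx -1121.5$)
$P{\left(t \right)} = - \frac{2}{t^{2} + 2 t}$ ($P{\left(t \right)} = - \frac{2}{t + \left(t - - t^{2}\right)} = - \frac{2}{t + \left(t + t^{2}\right)} = - \frac{2}{t^{2} + 2 t}$)
$- L + P{\left(67 \right)} = \left(-1\right) \left(- \frac{2243}{2}\right) - \frac{2}{67 \left(2 + 67\right)} = \frac{2243}{2} - \frac{2}{67 \cdot 69} = \frac{2243}{2} - \frac{2}{67} \cdot \frac{1}{69} = \frac{2243}{2} - \frac{2}{4623} = \frac{10369385}{9246}$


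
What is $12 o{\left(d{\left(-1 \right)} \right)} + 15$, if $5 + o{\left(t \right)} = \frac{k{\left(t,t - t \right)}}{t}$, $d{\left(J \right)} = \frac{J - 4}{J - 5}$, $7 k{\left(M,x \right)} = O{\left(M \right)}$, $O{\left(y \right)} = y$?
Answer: $- \frac{303}{7} \approx -43.286$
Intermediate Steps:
$k{\left(M,x \right)} = \frac{M}{7}$
$d{\left(J \right)} = \frac{-4 + J}{-5 + J}$
$o{\left(t \right)} = - \frac{34}{7}$ ($o{\left(t \right)} = -5 + \frac{\frac{1}{7} t}{t} = -5 + \frac{1}{7} = - \frac{34}{7}$)
$12 o{\left(d{\left(-1 \right)} \right)} + 15 = 12 \left(- \frac{34}{7}\right) + 15 = - \frac{408}{7} + 15 = - \frac{303}{7}$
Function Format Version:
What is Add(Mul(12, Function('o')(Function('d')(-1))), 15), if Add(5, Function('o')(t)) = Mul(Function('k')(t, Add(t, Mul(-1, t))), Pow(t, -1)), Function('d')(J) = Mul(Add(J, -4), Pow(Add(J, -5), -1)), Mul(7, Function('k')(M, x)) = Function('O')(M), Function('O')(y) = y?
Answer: Rational(-303, 7) ≈ -43.286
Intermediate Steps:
Function('k')(M, x) = Mul(Rational(1, 7), M)
Function('d')(J) = Mul(Pow(Add(-5, J), -1), Add(-4, J)) (Function('d')(J) = Mul(Add(-4, J), Pow(Add(-5, J), -1)) = Mul(Pow(Add(-5, J), -1), Add(-4, J)))
Function('o')(t) = Rational(-34, 7) (Function('o')(t) = Add(-5, Mul(Mul(Rational(1, 7), t), Pow(t, -1))) = Add(-5, Rational(1, 7)) = Rational(-34, 7))
Add(Mul(12, Function('o')(Function('d')(-1))), 15) = Add(Mul(12, Rational(-34, 7)), 15) = Add(Rational(-408, 7), 15) = Rational(-303, 7)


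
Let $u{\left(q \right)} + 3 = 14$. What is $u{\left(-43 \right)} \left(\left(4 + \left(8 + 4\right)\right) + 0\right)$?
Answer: $176$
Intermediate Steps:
$u{\left(q \right)} = 11$ ($u{\left(q \right)} = -3 + 14 = 11$)
$u{\left(-43 \right)} \left(\left(4 + \left(8 + 4\right)\right) + 0\right) = 11 \left(\left(4 + \left(8 + 4\right)\right) + 0\right) = 11 \left(\left(4 + 12\right) + 0\right) = 11 \left(16 + 0\right) = 11 \cdot 16 = 176$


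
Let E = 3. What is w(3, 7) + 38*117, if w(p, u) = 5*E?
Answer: 4461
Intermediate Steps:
w(p, u) = 15 (w(p, u) = 5*3 = 15)
w(3, 7) + 38*117 = 15 + 38*117 = 15 + 4446 = 4461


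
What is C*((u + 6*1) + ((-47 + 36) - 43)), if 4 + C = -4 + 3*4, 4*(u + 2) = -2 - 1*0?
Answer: -202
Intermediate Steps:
u = -5/2 (u = -2 + (-2 - 1*0)/4 = -2 + (-2 + 0)/4 = -2 + (1/4)*(-2) = -2 - 1/2 = -5/2 ≈ -2.5000)
C = 4 (C = -4 + (-4 + 3*4) = -4 + (-4 + 12) = -4 + 8 = 4)
C*((u + 6*1) + ((-47 + 36) - 43)) = 4*((-5/2 + 6*1) + ((-47 + 36) - 43)) = 4*((-5/2 + 6) + (-11 - 43)) = 4*(7/2 - 54) = 4*(-101/2) = -202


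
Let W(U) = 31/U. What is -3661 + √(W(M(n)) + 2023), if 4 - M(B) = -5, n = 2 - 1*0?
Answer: -3661 + √18238/3 ≈ -3616.0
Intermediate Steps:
n = 2 (n = 2 + 0 = 2)
M(B) = 9 (M(B) = 4 - 1*(-5) = 4 + 5 = 9)
-3661 + √(W(M(n)) + 2023) = -3661 + √(31/9 + 2023) = -3661 + √(18238/9) = -3661 + √18238/3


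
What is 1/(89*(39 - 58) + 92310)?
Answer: 1/90619 ≈ 1.1035e-5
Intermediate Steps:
1/(89*(39 - 58) + 92310) = 1/(89*(-19) + 92310) = 1/(-1691 + 92310) = 1/90619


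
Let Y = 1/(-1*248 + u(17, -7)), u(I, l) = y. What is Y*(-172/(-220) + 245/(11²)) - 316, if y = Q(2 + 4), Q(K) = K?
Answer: -23133629/73205 ≈ -316.01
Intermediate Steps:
y = 6 (y = 2 + 4 = 6)
u(I, l) = 6
Y = -1/242 (Y = 1/(-1*248 + 6) = 1/(-248 + 6) = 1/(-242) = -1/242 ≈ -0.0041322)
Y*(-172/(-220) + 245/(11²)) - 316 = -(-172/(-220) + 245/(11²))/242 - 316 = -(-172*(-1/220) + 245/121)/242 - 316 = -(43/55 + 245*(1/121))/242 - 316 = -(43/55 + 245/121)/242 - 316 = -1/242*1698/605 - 316 = -849/73205 - 316 = -23133629/73205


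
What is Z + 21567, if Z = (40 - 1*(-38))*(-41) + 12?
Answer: 18381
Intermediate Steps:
Z = -3186 (Z = (40 + 38)*(-41) + 12 = 78*(-41) + 12 = -3198 + 12 = -3186)
Z + 21567 = -3186 + 21567 = 18381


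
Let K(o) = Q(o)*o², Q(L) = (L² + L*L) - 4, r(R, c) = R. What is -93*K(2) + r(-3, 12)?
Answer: -1491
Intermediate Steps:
Q(L) = -4 + 2*L² (Q(L) = (L² + L²) - 4 = 2*L² - 4 = -4 + 2*L²)
K(o) = o²*(-4 + 2*o²) (K(o) = (-4 + 2*o²)*o² = o²*(-4 + 2*o²))
-93*K(2) + r(-3, 12) = -186*2²*(-2 + 2²) - 3 = -186*4*(-2 + 4) - 3 = -186*4*2 - 3 = -93*16 - 3 = -1488 - 3 = -1491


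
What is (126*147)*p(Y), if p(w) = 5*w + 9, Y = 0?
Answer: 166698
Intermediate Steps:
p(w) = 9 + 5*w
(126*147)*p(Y) = (126*147)*(9 + 5*0) = 18522*(9 + 0) = 18522*9 = 166698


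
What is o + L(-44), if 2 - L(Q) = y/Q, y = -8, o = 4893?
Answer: 53843/11 ≈ 4894.8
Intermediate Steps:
L(Q) = 2 + 8/Q (L(Q) = 2 - (-8)/Q = 2 + 8/Q)
o + L(-44) = 4893 + (2 + 8/(-44)) = 4893 + (2 + 8*(-1/44)) = 4893 + (2 - 2/11) = 4893 + 20/11 = 53843/11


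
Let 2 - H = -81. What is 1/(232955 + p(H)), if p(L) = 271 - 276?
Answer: 1/232950 ≈ 4.2928e-6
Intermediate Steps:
H = 83 (H = 2 - 1*(-81) = 2 + 81 = 83)
p(L) = -5
1/(232955 + p(H)) = 1/(232955 - 5) = 1/232950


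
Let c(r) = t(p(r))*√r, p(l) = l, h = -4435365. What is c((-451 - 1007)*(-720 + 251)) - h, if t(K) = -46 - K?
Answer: 4435365 - 18463896*√938 ≈ -5.6105e+8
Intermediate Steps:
c(r) = √r*(-46 - r) (c(r) = (-46 - r)*√r = √r*(-46 - r))
c((-451 - 1007)*(-720 + 251)) - h = √((-451 - 1007)*(-720 + 251))*(-46 - (-451 - 1007)*(-720 + 251)) - 1*(-4435365) = √(-1458*(-469))*(-46 - (-1458)*(-469)) + 4435365 = √683802*(-46 - 1*683802) + 4435365 = (27*√938)*(-46 - 683802) + 4435365 = (27*√938)*(-683848) + 4435365 = -18463896*√938 + 4435365 = 4435365 - 18463896*√938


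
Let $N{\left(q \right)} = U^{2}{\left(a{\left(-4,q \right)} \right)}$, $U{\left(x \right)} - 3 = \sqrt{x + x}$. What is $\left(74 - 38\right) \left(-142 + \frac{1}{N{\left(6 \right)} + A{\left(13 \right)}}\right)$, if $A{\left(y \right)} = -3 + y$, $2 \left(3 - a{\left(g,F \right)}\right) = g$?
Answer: $- \frac{2457828}{481} - \frac{216 \sqrt{10}}{481} \approx -5111.3$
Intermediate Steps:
$a{\left(g,F \right)} = 3 - \frac{g}{2}$
$U{\left(x \right)} = 3 + \sqrt{2} \sqrt{x}$ ($U{\left(x \right)} = 3 + \sqrt{x + x} = 3 + \sqrt{2 x} = 3 + \sqrt{2} \sqrt{x}$)
$N{\left(q \right)} = \left(3 + \sqrt{10}\right)^{2}$ ($N{\left(q \right)} = \left(3 + \sqrt{2} \sqrt{3 - -2}\right)^{2} = \left(3 + \sqrt{2} \sqrt{3 + 2}\right)^{2} = \left(3 + \sqrt{2} \sqrt{5}\right)^{2} = \left(3 + \sqrt{10}\right)^{2}$)
$\left(74 - 38\right) \left(-142 + \frac{1}{N{\left(6 \right)} + A{\left(13 \right)}}\right) = \left(74 - 38\right) \left(-142 + \frac{1}{\left(3 + \sqrt{10}\right)^{2} + \left(-3 + 13\right)}\right) = 36 \left(-142 + \frac{1}{\left(3 + \sqrt{10}\right)^{2} + 10}\right) = 36 \left(-142 + \frac{1}{10 + \left(3 + \sqrt{10}\right)^{2}}\right) = -5112 + \frac{36}{10 + \left(3 + \sqrt{10}\right)^{2}}$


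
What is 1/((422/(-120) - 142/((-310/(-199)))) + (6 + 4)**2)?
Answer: 1860/9911 ≈ 0.18767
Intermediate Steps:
1/((422/(-120) - 142/((-310/(-199)))) + (6 + 4)**2) = 1/((422*(-1/120) - 142/((-310*(-1/199)))) + 10**2) = 1/((-211/60 - 142/310/199) + 100) = 1/((-211/60 - 142*199/310) + 100) = 1/((-211/60 - 14129/155) + 100) = 1/(-176089/1860 + 100) = 1/(9911/1860) = 1860/9911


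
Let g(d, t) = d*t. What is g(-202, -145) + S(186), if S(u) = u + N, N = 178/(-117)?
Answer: 3448514/117 ≈ 29474.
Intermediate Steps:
N = -178/117 (N = 178*(-1/117) = -178/117 ≈ -1.5214)
S(u) = -178/117 + u (S(u) = u - 178/117 = -178/117 + u)
g(-202, -145) + S(186) = -202*(-145) + (-178/117 + 186) = 29290 + 21584/117 = 3448514/117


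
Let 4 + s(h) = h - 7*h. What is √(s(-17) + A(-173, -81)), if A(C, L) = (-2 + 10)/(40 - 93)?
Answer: √274858/53 ≈ 9.8919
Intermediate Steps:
A(C, L) = -8/53 (A(C, L) = 8/(-53) = 8*(-1/53) = -8/53)
s(h) = -4 - 6*h (s(h) = -4 + (h - 7*h) = -4 - 6*h)
√(s(-17) + A(-173, -81)) = √((-4 - 6*(-17)) - 8/53) = √((-4 + 102) - 8/53) = √(98 - 8/53) = √(5186/53) = √274858/53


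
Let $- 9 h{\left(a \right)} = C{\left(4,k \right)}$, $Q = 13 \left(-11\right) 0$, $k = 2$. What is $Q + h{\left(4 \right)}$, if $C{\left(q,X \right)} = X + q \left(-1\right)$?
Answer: $\frac{2}{9} \approx 0.22222$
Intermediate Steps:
$Q = 0$ ($Q = \left(-143\right) 0 = 0$)
$C{\left(q,X \right)} = X - q$
$h{\left(a \right)} = \frac{2}{9}$ ($h{\left(a \right)} = - \frac{2 - 4}{9} = \left(- \frac{1}{9}\right) \left(-2\right) = \frac{2}{9}$)
$Q + h{\left(4 \right)} = 0 + \frac{2}{9} = \frac{2}{9}$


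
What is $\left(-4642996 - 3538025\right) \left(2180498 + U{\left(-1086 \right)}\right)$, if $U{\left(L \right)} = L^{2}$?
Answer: $-27487363371774$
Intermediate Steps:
$\left(-4642996 - 3538025\right) \left(2180498 + U{\left(-1086 \right)}\right) = \left(-4642996 - 3538025\right) \left(2180498 + \left(-1086\right)^{2}\right) = - 8181021 \left(2180498 + 1179396\right) = \left(-8181021\right) 3359894 = -27487363371774$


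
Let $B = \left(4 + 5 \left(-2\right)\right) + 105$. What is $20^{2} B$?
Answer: $39600$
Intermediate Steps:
$B = 99$ ($B = \left(4 - 10\right) + 105 = -6 + 105 = 99$)
$20^{2} B = 20^{2} \cdot 99 = 400 \cdot 99 = 39600$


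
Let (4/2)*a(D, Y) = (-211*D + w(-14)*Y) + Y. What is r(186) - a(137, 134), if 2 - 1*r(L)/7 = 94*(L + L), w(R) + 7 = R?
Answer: -457937/2 ≈ -2.2897e+5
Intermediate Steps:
w(R) = -7 + R
r(L) = 14 - 1316*L (r(L) = 14 - 658*(L + L) = 14 - 658*2*L = 14 - 1316*L)
a(D, Y) = -10*Y - 211*D/2 (a(D, Y) = ((-211*D + (-7 - 14)*Y) + Y)/2 = ((-211*D - 21*Y) + Y)/2 = (-211*D - 20*Y)/2 = -10*Y - 211*D/2)
r(186) - a(137, 134) = (14 - 1316*186) - (-10*134 - 211/2*137) = (14 - 244776) - (-1340 - 28907/2) = -244762 - 1*(-31587/2) = -244762 + 31587/2 = -457937/2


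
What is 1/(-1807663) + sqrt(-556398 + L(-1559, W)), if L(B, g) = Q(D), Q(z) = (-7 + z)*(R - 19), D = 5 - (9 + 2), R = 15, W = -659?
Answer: -1/1807663 + 7*I*sqrt(11354) ≈ -5.532e-7 + 745.89*I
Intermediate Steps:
D = -6 (D = 5 - 1*11 = 5 - 11 = -6)
Q(z) = 28 - 4*z (Q(z) = (-7 + z)*(15 - 19) = (-7 + z)*(-4) = 28 - 4*z)
L(B, g) = 52 (L(B, g) = 28 - 4*(-6) = 28 + 24 = 52)
1/(-1807663) + sqrt(-556398 + L(-1559, W)) = 1/(-1807663) + sqrt(-556398 + 52) = -1/1807663 + sqrt(-556346) = -1/1807663 + 7*I*sqrt(11354)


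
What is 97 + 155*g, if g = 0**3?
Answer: 97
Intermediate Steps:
g = 0
97 + 155*g = 97 + 155*0 = 97 + 0 = 97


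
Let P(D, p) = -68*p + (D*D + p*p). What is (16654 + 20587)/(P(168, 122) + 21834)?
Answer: 37241/56646 ≈ 0.65743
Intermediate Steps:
P(D, p) = D² + p² - 68*p (P(D, p) = -68*p + (D² + p²) = D² + p² - 68*p)
(16654 + 20587)/(P(168, 122) + 21834) = (16654 + 20587)/((168² + 122² - 68*122) + 21834) = 37241/((28224 + 14884 - 8296) + 21834) = 37241/(34812 + 21834) = 37241/56646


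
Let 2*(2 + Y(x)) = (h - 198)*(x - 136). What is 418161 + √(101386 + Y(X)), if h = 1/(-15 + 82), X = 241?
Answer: 418161 + √1633812554/134 ≈ 4.1846e+5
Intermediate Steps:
h = 1/67 ≈ 0.014925
Y(x) = 901886/67 - 13265*x/134 (Y(x) = -2 + ((1/67 - 198)*(x - 136))/2 = -2 + (-13265*(-136 + x)/67)/2 = -2 + (1804040/67 - 13265*x/67)/2 = -2 + (902020/67 - 13265*x/134) = 901886/67 - 13265*x/134)
418161 + √(101386 + Y(X)) = 418161 + √(101386 + (901886/67 - 13265/134*241)) = 418161 + √(101386 + (901886/67 - 3196865/134)) = 418161 + √(101386 - 1393093/134) = 418161 + √(12192631/134) = 418161 + √1633812554/134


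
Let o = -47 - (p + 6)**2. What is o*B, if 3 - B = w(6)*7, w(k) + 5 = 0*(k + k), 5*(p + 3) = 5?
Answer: -2394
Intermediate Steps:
p = -2 (p = -3 + (1/5)*5 = -3 + 1 = -2)
w(k) = -5 (w(k) = -5 + 0*(k + k) = -5 + 0*(2*k) = -5 + 0 = -5)
B = 38 (B = 3 - (-5)*7 = 3 - 1*(-35) = 3 + 35 = 38)
o = -63 (o = -47 - (-2 + 6)**2 = -47 - 1*4**2 = -47 - 1*16 = -47 - 16 = -63)
o*B = -63*38 = -2394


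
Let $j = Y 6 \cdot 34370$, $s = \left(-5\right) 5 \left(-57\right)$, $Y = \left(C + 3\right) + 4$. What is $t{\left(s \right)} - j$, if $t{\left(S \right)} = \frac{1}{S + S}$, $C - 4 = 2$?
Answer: $- \frac{7640450999}{2850} \approx -2.6809 \cdot 10^{6}$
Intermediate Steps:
$C = 6$ ($C = 4 + 2 = 6$)
$Y = 13$ ($Y = \left(6 + 3\right) + 4 = 9 + 4 = 13$)
$s = 1425$ ($s = \left(-25\right) \left(-57\right) = 1425$)
$t{\left(S \right)} = \frac{1}{2 S}$
$j = 2680860$ ($j = 13 \cdot 6 \cdot 34370 = 78 \cdot 34370 = 2680860$)
$t{\left(s \right)} - j = \frac{1}{2 \cdot 1425} - 2680860 = \frac{1}{2} \cdot \frac{1}{1425} - 2680860 = \frac{1}{2850} - 2680860 = - \frac{7640450999}{2850}$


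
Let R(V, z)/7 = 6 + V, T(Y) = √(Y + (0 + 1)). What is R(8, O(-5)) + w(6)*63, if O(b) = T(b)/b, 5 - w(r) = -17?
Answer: 1484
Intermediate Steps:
w(r) = 22 (w(r) = 5 - 1*(-17) = 5 + 17 = 22)
T(Y) = √(1 + Y) (T(Y) = √(Y + 1) = √(1 + Y))
O(b) = √(1 + b)/b
R(V, z) = 42 + 7*V (R(V, z) = 7*(6 + V) = 42 + 7*V)
R(8, O(-5)) + w(6)*63 = (42 + 7*8) + 22*63 = (42 + 56) + 1386 = 98 + 1386 = 1484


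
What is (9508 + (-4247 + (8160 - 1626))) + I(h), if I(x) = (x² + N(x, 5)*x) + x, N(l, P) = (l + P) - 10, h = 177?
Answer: 73745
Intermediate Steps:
N(l, P) = -10 + P + l (N(l, P) = (P + l) - 10 = -10 + P + l)
I(x) = x + x² + x*(-5 + x) (I(x) = (x² + (-10 + 5 + x)*x) + x = (x² + (-5 + x)*x) + x = (x² + x*(-5 + x)) + x = x + x² + x*(-5 + x))
(9508 + (-4247 + (8160 - 1626))) + I(h) = (9508 + (-4247 + (8160 - 1626))) + 2*177*(-2 + 177) = (9508 + (-4247 + 6534)) + 2*177*175 = (9508 + 2287) + 61950 = 11795 + 61950 = 73745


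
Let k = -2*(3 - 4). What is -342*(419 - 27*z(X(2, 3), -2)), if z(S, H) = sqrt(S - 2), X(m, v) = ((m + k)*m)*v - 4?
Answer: -143298 + 27702*sqrt(2) ≈ -1.0412e+5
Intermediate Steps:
k = 2 (k = -2*(-1) = 2)
X(m, v) = -4 + m*v*(2 + m) (X(m, v) = ((m + 2)*m)*v - 4 = ((2 + m)*m)*v - 4 = (m*(2 + m))*v - 4 = m*v*(2 + m) - 4 = -4 + m*v*(2 + m))
z(S, H) = sqrt(-2 + S)
-342*(419 - 27*z(X(2, 3), -2)) = -342*(419 - 27*sqrt(-2 + (-4 + 3*2**2 + 2*2*3))) = -342*(419 - 27*sqrt(-2 + (-4 + 3*4 + 12))) = -342*(419 - 27*sqrt(-2 + (-4 + 12 + 12))) = -342*(419 - 27*sqrt(-2 + 20)) = -342*(419 - 81*sqrt(2)) = -143298 + 27702*sqrt(2)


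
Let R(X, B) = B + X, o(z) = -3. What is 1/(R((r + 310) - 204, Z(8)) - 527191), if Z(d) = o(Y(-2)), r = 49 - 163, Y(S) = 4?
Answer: -1/527202 ≈ -1.8968e-6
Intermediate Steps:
r = -114
Z(d) = -3
1/(R((r + 310) - 204, Z(8)) - 527191) = 1/((-3 + ((-114 + 310) - 204)) - 527191) = 1/((-3 + (196 - 204)) - 527191) = 1/((-3 - 8) - 527191) = 1/(-11 - 527191) = 1/(-527202) = -1/527202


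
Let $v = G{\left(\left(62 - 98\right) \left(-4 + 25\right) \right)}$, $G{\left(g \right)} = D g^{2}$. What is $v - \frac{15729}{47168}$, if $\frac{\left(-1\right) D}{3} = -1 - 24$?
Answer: $\frac{2021865737871}{47168} \approx 4.2865 \cdot 10^{7}$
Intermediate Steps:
$D = 75$ ($D = - 3 \left(-1 - 24\right) = \left(-3\right) \left(-25\right) = 75$)
$G{\left(g \right)} = 75 g^{2}$
$v = 42865200$ ($v = 75 \left(\left(62 - 98\right) \left(-4 + 25\right)\right)^{2} = 75 \left(\left(-36\right) 21\right)^{2} = 75 \left(-756\right)^{2} = 75 \cdot 571536 = 42865200$)
$v - \frac{15729}{47168} = 42865200 - \frac{15729}{47168} = \frac{2021865737871}{47168}$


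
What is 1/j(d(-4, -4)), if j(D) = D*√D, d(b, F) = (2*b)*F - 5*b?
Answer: √13/1352 ≈ 0.0026668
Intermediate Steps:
d(b, F) = -5*b + 2*F*b (d(b, F) = 2*F*b - 5*b = -5*b + 2*F*b)
j(D) = D^(3/2)
1/j(d(-4, -4)) = 1/((-4*(-5 + 2*(-4)))^(3/2)) = 1/((-4*(-5 - 8))^(3/2)) = 1/((-4*(-13))^(3/2)) = 1/(52^(3/2)) = 1/(104*√13) = √13/1352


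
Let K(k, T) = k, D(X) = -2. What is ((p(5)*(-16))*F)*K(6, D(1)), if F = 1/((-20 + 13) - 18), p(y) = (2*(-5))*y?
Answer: -192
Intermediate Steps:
p(y) = -10*y
F = -1/25 (F = 1/(-7 - 18) = 1/(-25) = -1/25 ≈ -0.040000)
((p(5)*(-16))*F)*K(6, D(1)) = ((-10*5*(-16))*(-1/25))*6 = (-50*(-16)*(-1/25))*6 = (800*(-1/25))*6 = -32*6 = -192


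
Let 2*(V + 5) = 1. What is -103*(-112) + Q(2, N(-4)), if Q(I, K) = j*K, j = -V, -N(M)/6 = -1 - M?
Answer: 11455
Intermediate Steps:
V = -9/2 (V = -5 + (½)*1 = -5 + ½ = -9/2 ≈ -4.5000)
N(M) = 6 + 6*M (N(M) = -6*(-1 - M) = 6 + 6*M)
j = 9/2 (j = -1*(-9/2) = 9/2 ≈ 4.5000)
Q(I, K) = 9*K/2
-103*(-112) + Q(2, N(-4)) = -103*(-112) + 9*(6 + 6*(-4))/2 = 11536 + 9*(6 - 24)/2 = 11536 + (9/2)*(-18) = 11536 - 81 = 11455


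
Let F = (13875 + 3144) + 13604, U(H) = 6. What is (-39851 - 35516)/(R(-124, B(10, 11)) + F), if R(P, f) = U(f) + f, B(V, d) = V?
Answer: -75367/30639 ≈ -2.4598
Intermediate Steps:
R(P, f) = 6 + f
F = 30623 (F = 17019 + 13604 = 30623)
(-39851 - 35516)/(R(-124, B(10, 11)) + F) = (-39851 - 35516)/((6 + 10) + 30623) = -75367/(16 + 30623) = -75367/30639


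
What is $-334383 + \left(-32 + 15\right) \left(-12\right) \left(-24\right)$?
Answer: $-339279$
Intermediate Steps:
$-334383 + \left(-32 + 15\right) \left(-12\right) \left(-24\right) = -334383 + \left(-17\right) \left(-12\right) \left(-24\right) = -334383 + 204 \left(-24\right) = -334383 - 4896 = -339279$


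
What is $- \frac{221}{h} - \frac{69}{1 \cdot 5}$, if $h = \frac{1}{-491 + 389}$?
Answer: $\frac{112641}{5} \approx 22528.0$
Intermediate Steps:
$h = - \frac{1}{102}$ ($h = \frac{1}{-102} = - \frac{1}{102} \approx -0.0098039$)
$- \frac{221}{h} - \frac{69}{1 \cdot 5} = - \frac{221}{- \frac{1}{102}} - \frac{69}{1 \cdot 5} = \left(-221\right) \left(-102\right) - \frac{69}{5} = 22542 - \frac{69}{5} = \frac{112641}{5}$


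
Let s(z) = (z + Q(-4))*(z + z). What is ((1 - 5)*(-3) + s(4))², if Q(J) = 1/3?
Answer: 19600/9 ≈ 2177.8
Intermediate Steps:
Q(J) = ⅓
s(z) = 2*z*(⅓ + z) (s(z) = (z + ⅓)*(z + z) = (⅓ + z)*(2*z) = 2*z*(⅓ + z))
((1 - 5)*(-3) + s(4))² = ((1 - 5)*(-3) + (⅔)*4*(1 + 3*4))² = (-4*(-3) + (⅔)*4*(1 + 12))² = (12 + (⅔)*4*13)² = (12 + 104/3)² = (140/3)² = 19600/9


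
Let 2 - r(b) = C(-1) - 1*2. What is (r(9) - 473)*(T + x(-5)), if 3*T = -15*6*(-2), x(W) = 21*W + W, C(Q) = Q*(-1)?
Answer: 23500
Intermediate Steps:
C(Q) = -Q
x(W) = 22*W
r(b) = 3 (r(b) = 2 - (-1*(-1) - 1*2) = 2 - (1 - 2) = 2 - 1*(-1) = 2 + 1 = 3)
T = 60 (T = (-15*6*(-2))/3 = (-90*(-2))/3 = (⅓)*180 = 60)
(r(9) - 473)*(T + x(-5)) = (3 - 473)*(60 + 22*(-5)) = -470*(60 - 110) = -470*(-50) = 23500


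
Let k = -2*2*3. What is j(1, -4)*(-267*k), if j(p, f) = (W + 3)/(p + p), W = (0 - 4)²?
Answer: 30438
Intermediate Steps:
W = 16 (W = (-4)² = 16)
k = -12 (k = -4*3 = -12)
j(p, f) = 19/(2*p) (j(p, f) = (16 + 3)/(p + p) = 19/((2*p)) = 19*(1/(2*p)) = 19/(2*p))
j(1, -4)*(-267*k) = ((19/2)/1)*(-267*(-12)) = ((19/2)*1)*3204 = (19/2)*3204 = 30438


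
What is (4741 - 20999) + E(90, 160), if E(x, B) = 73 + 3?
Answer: -16182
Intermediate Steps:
E(x, B) = 76
(4741 - 20999) + E(90, 160) = (4741 - 20999) + 76 = -16258 + 76 = -16182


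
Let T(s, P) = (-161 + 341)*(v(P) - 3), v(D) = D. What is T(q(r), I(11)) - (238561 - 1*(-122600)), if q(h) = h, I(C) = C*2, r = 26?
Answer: -357741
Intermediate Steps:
I(C) = 2*C
T(s, P) = -540 + 180*P (T(s, P) = (-161 + 341)*(P - 3) = 180*(-3 + P) = -540 + 180*P)
T(q(r), I(11)) - (238561 - 1*(-122600)) = (-540 + 180*(2*11)) - (238561 - 1*(-122600)) = (-540 + 180*22) - (238561 + 122600) = (-540 + 3960) - 1*361161 = 3420 - 361161 = -357741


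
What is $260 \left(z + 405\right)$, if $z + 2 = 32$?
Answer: $113100$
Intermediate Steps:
$z = 30$ ($z = -2 + 32 = 30$)
$260 \left(z + 405\right) = 260 \left(30 + 405\right) = 260 \cdot 435 = 113100$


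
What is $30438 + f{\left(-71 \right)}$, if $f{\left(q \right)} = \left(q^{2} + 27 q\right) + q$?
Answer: $33491$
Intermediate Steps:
$f{\left(q \right)} = q^{2} + 28 q$
$30438 + f{\left(-71 \right)} = 30438 - 71 \left(28 - 71\right) = 30438 - -3053 = 30438 + 3053 = 33491$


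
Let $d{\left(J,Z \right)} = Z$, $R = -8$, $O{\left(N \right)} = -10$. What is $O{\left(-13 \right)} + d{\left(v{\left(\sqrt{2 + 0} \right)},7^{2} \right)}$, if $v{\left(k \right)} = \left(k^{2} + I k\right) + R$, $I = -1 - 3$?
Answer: $39$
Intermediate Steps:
$I = -4$ ($I = -1 - 3 = -4$)
$v{\left(k \right)} = -8 + k^{2} - 4 k$ ($v{\left(k \right)} = \left(k^{2} - 4 k\right) - 8 = -8 + k^{2} - 4 k$)
$O{\left(-13 \right)} + d{\left(v{\left(\sqrt{2 + 0} \right)},7^{2} \right)} = -10 + 7^{2} = -10 + 49 = 39$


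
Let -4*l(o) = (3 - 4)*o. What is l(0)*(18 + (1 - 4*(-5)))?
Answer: 0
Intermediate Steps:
l(o) = o/4 (l(o) = -(3 - 4)*o/4 = -(-1)*o/4 = o/4)
l(0)*(18 + (1 - 4*(-5))) = ((¼)*0)*(18 + (1 - 4*(-5))) = 0*(18 + (1 + 20)) = 0*(18 + 21) = 0*39 = 0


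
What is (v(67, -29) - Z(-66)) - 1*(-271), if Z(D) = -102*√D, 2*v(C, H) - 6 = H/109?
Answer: 59703/218 + 102*I*√66 ≈ 273.87 + 828.65*I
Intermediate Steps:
v(C, H) = 3 + H/218 (v(C, H) = 3 + (H/109)/2 = 3 + H/218)
(v(67, -29) - Z(-66)) - 1*(-271) = ((3 + (1/218)*(-29)) - (-102)*√(-66)) - 1*(-271) = ((3 - 29/218) - (-102)*I*√66) + 271 = (625/218 - (-102)*I*√66) + 271 = (625/218 + 102*I*√66) + 271 = 59703/218 + 102*I*√66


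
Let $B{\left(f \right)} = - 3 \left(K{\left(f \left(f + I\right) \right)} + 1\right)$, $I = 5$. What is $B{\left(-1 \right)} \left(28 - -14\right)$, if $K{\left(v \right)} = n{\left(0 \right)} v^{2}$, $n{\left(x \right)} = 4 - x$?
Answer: $-8190$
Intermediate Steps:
$K{\left(v \right)} = 4 v^{2}$ ($K{\left(v \right)} = \left(4 - 0\right) v^{2} = \left(4 + 0\right) v^{2} = 4 v^{2}$)
$B{\left(f \right)} = -3 - 12 f^{2} \left(5 + f\right)^{2}$ ($B{\left(f \right)} = - 3 \left(4 \left(f \left(f + 5\right)\right)^{2} + 1\right) = - 3 \left(4 \left(f \left(5 + f\right)\right)^{2} + 1\right) = - 3 \left(4 f^{2} \left(5 + f\right)^{2} + 1\right) = - 3 \left(1 + 4 f^{2} \left(5 + f\right)^{2}\right) = -3 - 12 f^{2} \left(5 + f\right)^{2}$)
$B{\left(-1 \right)} \left(28 - -14\right) = \left(-3 - 12 \left(-1\right)^{2} \left(5 - 1\right)^{2}\right) \left(28 - -14\right) = \left(-3 - 12 \cdot 4^{2}\right) \left(28 + \left(-1 + 15\right)\right) = \left(-3 - 12 \cdot 16\right) \left(28 + 14\right) = \left(-3 - 192\right) 42 = \left(-195\right) 42 = -8190$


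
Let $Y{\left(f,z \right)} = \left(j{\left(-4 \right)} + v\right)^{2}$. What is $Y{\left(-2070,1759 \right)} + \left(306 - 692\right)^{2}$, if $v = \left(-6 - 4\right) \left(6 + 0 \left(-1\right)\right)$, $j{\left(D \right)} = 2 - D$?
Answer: $151912$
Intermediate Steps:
$v = -60$ ($v = - 10 \left(6 + 0\right) = \left(-10\right) 6 = -60$)
$Y{\left(f,z \right)} = 2916$ ($Y{\left(f,z \right)} = \left(\left(2 - -4\right) - 60\right)^{2} = \left(\left(2 + 4\right) - 60\right)^{2} = \left(6 - 60\right)^{2} = \left(-54\right)^{2} = 2916$)
$Y{\left(-2070,1759 \right)} + \left(306 - 692\right)^{2} = 2916 + \left(306 - 692\right)^{2} = 2916 + \left(-386\right)^{2} = 2916 + 148996 = 151912$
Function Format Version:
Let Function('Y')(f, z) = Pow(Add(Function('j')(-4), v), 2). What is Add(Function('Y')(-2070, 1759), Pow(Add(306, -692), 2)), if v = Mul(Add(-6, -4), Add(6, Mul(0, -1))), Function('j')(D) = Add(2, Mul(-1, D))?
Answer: 151912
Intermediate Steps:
v = -60 (v = Mul(-10, Add(6, 0)) = Mul(-10, 6) = -60)
Function('Y')(f, z) = 2916 (Function('Y')(f, z) = Pow(Add(Add(2, Mul(-1, -4)), -60), 2) = Pow(Add(Add(2, 4), -60), 2) = Pow(Add(6, -60), 2) = Pow(-54, 2) = 2916)
Add(Function('Y')(-2070, 1759), Pow(Add(306, -692), 2)) = Add(2916, Pow(Add(306, -692), 2)) = Add(2916, Pow(-386, 2)) = Add(2916, 148996) = 151912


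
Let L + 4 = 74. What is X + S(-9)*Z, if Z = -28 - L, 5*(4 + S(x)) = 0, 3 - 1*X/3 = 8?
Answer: 377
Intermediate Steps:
X = -15 (X = 9 - 3*8 = 9 - 24 = -15)
L = 70 (L = -4 + 74 = 70)
S(x) = -4 (S(x) = -4 + (1/5)*0 = -4 + 0 = -4)
Z = -98 (Z = -28 - 1*70 = -28 - 70 = -98)
X + S(-9)*Z = -15 - 4*(-98) = -15 + 392 = 377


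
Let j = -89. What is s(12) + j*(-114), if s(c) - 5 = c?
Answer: 10163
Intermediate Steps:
s(c) = 5 + c
s(12) + j*(-114) = (5 + 12) - 89*(-114) = 17 + 10146 = 10163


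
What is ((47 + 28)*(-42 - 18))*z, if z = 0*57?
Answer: 0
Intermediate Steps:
z = 0
((47 + 28)*(-42 - 18))*z = ((47 + 28)*(-42 - 18))*0 = (75*(-60))*0 = -4500*0 = 0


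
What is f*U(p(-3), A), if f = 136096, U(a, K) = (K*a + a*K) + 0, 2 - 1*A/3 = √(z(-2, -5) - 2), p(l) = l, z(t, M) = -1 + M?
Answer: -4899456 + 4899456*I*√2 ≈ -4.8995e+6 + 6.9289e+6*I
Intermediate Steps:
A = 6 - 6*I*√2 (A = 6 - 3*√((-1 - 5) - 2) = 6 - 3*√(-6 - 2) = 6 - 6*I*√2 ≈ 6.0 - 8.4853*I)
U(a, K) = 2*K*a (U(a, K) = (K*a + K*a) + 0 = 2*K*a + 0 = 2*K*a)
f*U(p(-3), A) = 136096*(2*(6 - 6*I*√2)*(-3)) = 136096*(-36 + 36*I*√2) = -4899456 + 4899456*I*√2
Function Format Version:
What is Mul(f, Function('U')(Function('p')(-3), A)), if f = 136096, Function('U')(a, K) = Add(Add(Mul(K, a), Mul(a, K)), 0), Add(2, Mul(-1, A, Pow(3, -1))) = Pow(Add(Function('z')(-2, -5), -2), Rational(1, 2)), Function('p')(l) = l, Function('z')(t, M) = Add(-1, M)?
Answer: Add(-4899456, Mul(4899456, I, Pow(2, Rational(1, 2)))) ≈ Add(-4.8995e+6, Mul(6.9289e+6, I))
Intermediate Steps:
A = Add(6, Mul(-6, I, Pow(2, Rational(1, 2)))) (A = Add(6, Mul(-3, Pow(Add(Add(-1, -5), -2), Rational(1, 2)))) = Add(6, Mul(-3, Pow(Add(-6, -2), Rational(1, 2)))) = Add(6, Mul(-3, Pow(-8, Rational(1, 2)))) = Add(6, Mul(-3, Mul(2, I, Pow(2, Rational(1, 2))))) = Add(6, Mul(-6, I, Pow(2, Rational(1, 2)))) ≈ Add(6.0000, Mul(-8.4853, I)))
Function('U')(a, K) = Mul(2, K, a) (Function('U')(a, K) = Add(Add(Mul(K, a), Mul(K, a)), 0) = Add(Mul(2, K, a), 0) = Mul(2, K, a))
Mul(f, Function('U')(Function('p')(-3), A)) = Mul(136096, Mul(2, Add(6, Mul(-6, I, Pow(2, Rational(1, 2)))), -3)) = Mul(136096, Add(-36, Mul(36, I, Pow(2, Rational(1, 2))))) = Add(-4899456, Mul(4899456, I, Pow(2, Rational(1, 2))))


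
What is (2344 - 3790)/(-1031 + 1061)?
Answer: -241/5 ≈ -48.200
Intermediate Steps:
(2344 - 3790)/(-1031 + 1061) = -1446/30 = -1446*1/30 = -241/5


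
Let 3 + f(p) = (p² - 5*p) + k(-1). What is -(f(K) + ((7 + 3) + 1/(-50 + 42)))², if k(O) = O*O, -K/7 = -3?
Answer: -7568001/64 ≈ -1.1825e+5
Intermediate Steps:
K = 21 (K = -7*(-3) = 21)
k(O) = O²
f(p) = -2 + p² - 5*p (f(p) = -3 + ((p² - 5*p) + (-1)²) = -3 + ((p² - 5*p) + 1) = -3 + (1 + p² - 5*p) = -2 + p² - 5*p)
-(f(K) + ((7 + 3) + 1/(-50 + 42)))² = -((-2 + 21² - 5*21) + ((7 + 3) + 1/(-50 + 42)))² = -((-2 + 441 - 105) + (10 + 1/(-8)))² = -(334 + (10 - ⅛))² = -(334 + 79/8)² = -(2751/8)² = -1*7568001/64 = -7568001/64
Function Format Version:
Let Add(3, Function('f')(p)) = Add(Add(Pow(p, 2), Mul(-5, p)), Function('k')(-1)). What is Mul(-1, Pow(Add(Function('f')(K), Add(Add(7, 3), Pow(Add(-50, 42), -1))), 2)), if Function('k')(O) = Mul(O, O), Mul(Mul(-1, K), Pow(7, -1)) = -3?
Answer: Rational(-7568001, 64) ≈ -1.1825e+5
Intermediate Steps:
K = 21 (K = Mul(-7, -3) = 21)
Function('k')(O) = Pow(O, 2)
Function('f')(p) = Add(-2, Pow(p, 2), Mul(-5, p)) (Function('f')(p) = Add(-3, Add(Add(Pow(p, 2), Mul(-5, p)), Pow(-1, 2))) = Add(-3, Add(Add(Pow(p, 2), Mul(-5, p)), 1)) = Add(-3, Add(1, Pow(p, 2), Mul(-5, p))) = Add(-2, Pow(p, 2), Mul(-5, p)))
Mul(-1, Pow(Add(Function('f')(K), Add(Add(7, 3), Pow(Add(-50, 42), -1))), 2)) = Mul(-1, Pow(Add(Add(-2, Pow(21, 2), Mul(-5, 21)), Add(Add(7, 3), Pow(Add(-50, 42), -1))), 2)) = Mul(-1, Pow(Add(Add(-2, 441, -105), Add(10, Pow(-8, -1))), 2)) = Mul(-1, Pow(Add(334, Add(10, Rational(-1, 8))), 2)) = Mul(-1, Pow(Add(334, Rational(79, 8)), 2)) = Mul(-1, Pow(Rational(2751, 8), 2)) = Mul(-1, Rational(7568001, 64)) = Rational(-7568001, 64)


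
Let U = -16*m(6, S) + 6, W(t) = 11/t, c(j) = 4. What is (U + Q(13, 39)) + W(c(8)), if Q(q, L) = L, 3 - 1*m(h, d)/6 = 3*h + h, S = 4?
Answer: 8255/4 ≈ 2063.8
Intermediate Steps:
m(h, d) = 18 - 24*h (m(h, d) = 18 - 6*(3*h + h) = 18 - 24*h)
U = 2022 (U = -16*(18 - 24*6) + 6 = -16*(18 - 144) + 6 = -16*(-126) + 6 = 2016 + 6 = 2022)
(U + Q(13, 39)) + W(c(8)) = (2022 + 39) + 11/4 = 2061 + 11*(1/4) = 2061 + 11/4 = 8255/4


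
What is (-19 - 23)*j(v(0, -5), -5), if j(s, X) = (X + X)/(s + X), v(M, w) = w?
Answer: -42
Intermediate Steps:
j(s, X) = 2*X/(X + s) (j(s, X) = (2*X)/(X + s) = 2*X/(X + s))
(-19 - 23)*j(v(0, -5), -5) = (-19 - 23)*(2*(-5)/(-5 - 5)) = -84*(-5)/(-10) = -84*(-5)*(-1)/10 = -42*1 = -42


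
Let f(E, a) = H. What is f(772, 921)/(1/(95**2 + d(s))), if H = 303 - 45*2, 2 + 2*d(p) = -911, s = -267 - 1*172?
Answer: 3650181/2 ≈ 1.8251e+6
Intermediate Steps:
s = -439 (s = -267 - 172 = -439)
d(p) = -913/2 (d(p) = -1 + (1/2)*(-911) = -1 - 911/2 = -913/2)
H = 213 (H = 303 - 90 = 213)
f(E, a) = 213
f(772, 921)/(1/(95**2 + d(s))) = 213/(1/(95**2 - 913/2)) = 213/(1/(9025 - 913/2)) = 213/(1/(17137/2)) = 213/(2/17137) = 213*(17137/2) = 3650181/2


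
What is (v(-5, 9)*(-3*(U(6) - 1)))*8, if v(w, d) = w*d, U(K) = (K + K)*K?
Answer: 76680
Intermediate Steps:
U(K) = 2*K² (U(K) = (2*K)*K = 2*K²)
v(w, d) = d*w
(v(-5, 9)*(-3*(U(6) - 1)))*8 = ((9*(-5))*(-3*(2*6² - 1)))*8 = -(-135)*(2*36 - 1)*8 = -(-135)*(72 - 1)*8 = -(-135)*71*8 = -45*(-213)*8 = 9585*8 = 76680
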